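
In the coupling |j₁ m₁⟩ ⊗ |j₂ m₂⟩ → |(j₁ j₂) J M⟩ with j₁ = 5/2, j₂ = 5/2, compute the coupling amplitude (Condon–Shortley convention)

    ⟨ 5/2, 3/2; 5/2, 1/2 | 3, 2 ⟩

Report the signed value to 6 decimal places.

√[7·2!3!3!/9! · 4!1!3!2!5!1!] = √(48)
  +(−1)^0/∏(0,2,1,3,2,0)! = 1/24  (running 1/24)
  +(−1)^1/∏(1,1,0,2,3,1)! = -1/12  (running -1/24)
⟨..|..⟩ = √(48)·(-1/24) = -0.288675

−√(1/12) ≈ -0.288675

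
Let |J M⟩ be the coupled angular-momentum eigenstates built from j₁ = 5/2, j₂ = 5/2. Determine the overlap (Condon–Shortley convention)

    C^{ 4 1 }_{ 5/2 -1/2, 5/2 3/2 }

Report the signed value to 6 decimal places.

-0.597614

√[9·1!4!4!/10! · 2!3!4!1!5!3!] = √(10368/35)
  +(−1)^0/∏(0,1,3,4,1,0)! = 1/144  (running 1/144)
  +(−1)^1/∏(1,0,2,3,2,1)! = -1/24  (running -5/144)
⟨..|..⟩ = √(10368/35)·(-5/144) = -0.597614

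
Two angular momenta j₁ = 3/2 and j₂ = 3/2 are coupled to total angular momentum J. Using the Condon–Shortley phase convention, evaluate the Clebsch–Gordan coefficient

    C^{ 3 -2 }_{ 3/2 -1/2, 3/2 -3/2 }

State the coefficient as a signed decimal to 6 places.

triangle: 0!·3!·3!/7! = 36/5040
(j±m)!: 1!·2!·0!·3!·1!·5! = 1440
prefactor² = (2J+1)·Δ·N² = 72
  k=0: +1/(0!·0!·2!·0!·1!·3!) = 1/12
Σ = 1/12  ⇒  CG² = 72·1/12² = 1/2
CG = +√(1/2) = +0.707107

+√(1/2) ≈ +0.707107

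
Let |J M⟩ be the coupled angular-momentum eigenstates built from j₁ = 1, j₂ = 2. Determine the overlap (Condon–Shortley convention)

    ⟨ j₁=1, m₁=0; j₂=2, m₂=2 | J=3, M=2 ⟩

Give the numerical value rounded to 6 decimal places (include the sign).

+√(1/3) = +0.577350

triangle: 0!·2!·4!/7! = 48/5040
(j±m)!: 1!·1!·4!·0!·5!·1! = 2880
prefactor² = (2J+1)·Δ·N² = 192
  k=0: +1/(0!·0!·1!·4!·1!·0!) = 1/24
Σ = 1/24  ⇒  CG² = 192·1/24² = 1/3
CG = +√(1/3) = +0.577350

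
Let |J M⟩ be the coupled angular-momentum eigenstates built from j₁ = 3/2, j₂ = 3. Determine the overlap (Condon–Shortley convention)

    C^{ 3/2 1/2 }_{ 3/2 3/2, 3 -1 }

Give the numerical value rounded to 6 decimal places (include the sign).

√[4·3!0!3!/7! · 3!0!2!4!2!1!] = √(576/35)
  +(−1)^0/∏(0,3,0,2,0,1)! = 1/12  (running 1/12)
⟨..|..⟩ = √(576/35)·(1/12) = +0.338062

+0.338062  (= +√(4/35))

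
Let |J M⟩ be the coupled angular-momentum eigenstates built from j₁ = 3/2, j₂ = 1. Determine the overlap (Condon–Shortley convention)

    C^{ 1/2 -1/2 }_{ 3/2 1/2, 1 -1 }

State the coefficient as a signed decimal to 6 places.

triangle: 2!·1!·0!/4! = 2/24
(j±m)!: 2!·1!·0!·2!·0!·1! = 4
prefactor² = (2J+1)·Δ·N² = 2/3
  k=0: +1/(0!·2!·1!·0!·0!·0!) = 1/2
Σ = 1/2  ⇒  CG² = 2/3·1/2² = 1/6
CG = +√(1/6) = +0.408248

+√(1/6) ≈ +0.408248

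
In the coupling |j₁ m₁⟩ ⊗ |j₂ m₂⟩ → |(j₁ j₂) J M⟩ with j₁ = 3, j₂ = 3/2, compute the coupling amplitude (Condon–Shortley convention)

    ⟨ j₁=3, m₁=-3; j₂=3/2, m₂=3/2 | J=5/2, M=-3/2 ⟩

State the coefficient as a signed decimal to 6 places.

j₁+j₂−J=2  J+j₁−j₂=4  J−j₁+j₂=1  j₁+j₂+J+1=8
(j₁±m₁, j₂±m₂, J±M) = (0,6,3,0,1,4)
P² = 5184/7
sum k=2..2:
  [2] +1/48 = 1/48
S = 1/48
C² = P²·S² = 9/28 ; C = +0.566947

+√(9/28) ≈ +0.566947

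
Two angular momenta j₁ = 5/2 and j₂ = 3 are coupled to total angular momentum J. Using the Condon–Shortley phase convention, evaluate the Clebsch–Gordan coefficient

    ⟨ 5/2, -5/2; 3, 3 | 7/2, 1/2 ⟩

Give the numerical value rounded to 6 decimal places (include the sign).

+√(2/21) ≈ +0.308607

triangle: 2!*3!*4!/10! = 288/3628800
(j±m)!: 0!*5!*6!*0!*4!*3! = 12441600
prefactor² = (2J+1)*Δ*N² = 55296/7
  k=2: +1/(2!*0!*3!*4!*0!*0!) = 1/288
Σ = 1/288  ⇒  CG² = 55296/7*1/288² = 2/21
CG = +√(2/21) = +0.308607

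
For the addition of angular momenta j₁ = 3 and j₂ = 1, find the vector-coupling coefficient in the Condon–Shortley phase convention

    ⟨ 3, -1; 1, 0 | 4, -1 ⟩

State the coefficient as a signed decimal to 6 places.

+√(15/28) = +0.731925

√[9·0!6!2!/9! · 2!4!1!1!3!5!] = √(8640/7)
  +(−1)^0/∏(0,0,4,1,2,1)! = 1/48  (running 1/48)
⟨..|..⟩ = √(8640/7)·(1/48) = +0.731925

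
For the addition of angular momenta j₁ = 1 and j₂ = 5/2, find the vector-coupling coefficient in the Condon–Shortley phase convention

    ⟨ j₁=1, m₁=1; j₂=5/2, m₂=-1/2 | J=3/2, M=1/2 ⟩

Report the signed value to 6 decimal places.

√[4·2!0!3!/6! · 2!0!2!3!2!1!] = √(16/5)
  +(−1)^0/∏(0,2,0,2,0,1)! = 1/4  (running 1/4)
⟨..|..⟩ = √(16/5)·(1/4) = +0.447214

+0.447214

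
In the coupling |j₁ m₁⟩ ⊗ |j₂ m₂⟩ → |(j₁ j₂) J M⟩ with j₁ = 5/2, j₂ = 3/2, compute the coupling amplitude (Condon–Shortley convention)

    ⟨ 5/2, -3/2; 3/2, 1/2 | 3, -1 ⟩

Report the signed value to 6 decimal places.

-0.639010  (= −√(49/120))

triangle: 1!×4!×2!/8! = 48/40320
(j±m)!: 1!×4!×2!×1!×2!×4! = 2304
prefactor² = (2J+1)×Δ×N² = 96/5
  k=0: +1/(0!×1!×4!×2!×0!×0!) = 1/48
  k=1: −1/(1!×0!×3!×1!×1!×1!) = -1/6
Σ = -7/48  ⇒  CG² = 96/5×(-7/48)² = 49/120
CG = −√(49/120) = -0.639010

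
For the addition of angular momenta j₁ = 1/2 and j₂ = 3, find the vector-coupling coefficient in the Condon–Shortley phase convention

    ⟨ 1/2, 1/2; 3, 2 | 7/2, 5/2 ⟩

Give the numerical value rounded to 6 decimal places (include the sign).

+0.925820

√[8·0!1!6!/8! · 1!0!5!1!6!1!] = √(86400/7)
  +(−1)^0/∏(0,0,0,5,1,1)! = 1/120  (running 1/120)
⟨..|..⟩ = √(86400/7)·(1/120) = +0.925820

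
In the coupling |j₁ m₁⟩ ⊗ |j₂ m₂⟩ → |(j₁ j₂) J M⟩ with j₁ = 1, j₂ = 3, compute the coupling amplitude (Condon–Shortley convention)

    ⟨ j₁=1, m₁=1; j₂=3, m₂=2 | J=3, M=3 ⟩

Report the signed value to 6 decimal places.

j₁+j₂−J=1  J+j₁−j₂=1  J−j₁+j₂=5  j₁+j₂+J+1=8
(j₁±m₁, j₂±m₂, J±M) = (2,0,5,1,6,0)
P² = 3600
sum k=0..0:
  [0] +1/120 = 1/120
S = 1/120
C² = P²·S² = 1/4 ; C = +0.500000

+√(1/4) ≈ +0.500000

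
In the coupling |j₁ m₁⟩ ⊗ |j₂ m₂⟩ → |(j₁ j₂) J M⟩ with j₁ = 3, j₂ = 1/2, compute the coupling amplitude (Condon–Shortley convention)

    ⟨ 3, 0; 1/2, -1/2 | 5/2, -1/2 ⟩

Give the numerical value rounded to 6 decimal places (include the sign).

+0.654654

triangle: 1!×5!×0!/7! = 120/5040
(j±m)!: 3!×3!×0!×1!×2!×3! = 432
prefactor² = (2J+1)×Δ×N² = 432/7
  k=0: +1/(0!×1!×3!×0!×2!×0!) = 1/12
Σ = 1/12  ⇒  CG² = 432/7×1/12² = 3/7
CG = +√(3/7) = +0.654654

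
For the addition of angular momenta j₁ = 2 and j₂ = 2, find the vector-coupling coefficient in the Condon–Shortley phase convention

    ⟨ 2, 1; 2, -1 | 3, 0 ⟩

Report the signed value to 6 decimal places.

triangle: 1!·3!·3!/8! = 36/40320
(j±m)!: 3!·1!·1!·3!·3!·3! = 1296
prefactor² = (2J+1)·Δ·N² = 81/10
  k=0: +1/(0!·1!·1!·1!·2!·2!) = 1/4
  k=1: −1/(1!·0!·0!·0!·3!·3!) = -1/36
Σ = 2/9  ⇒  CG² = 81/10·2/9² = 2/5
CG = +√(2/5) = +0.632456

+0.632456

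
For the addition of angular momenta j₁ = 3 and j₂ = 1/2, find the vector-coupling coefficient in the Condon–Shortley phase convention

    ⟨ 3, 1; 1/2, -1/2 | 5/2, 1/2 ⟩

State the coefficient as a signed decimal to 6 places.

triangle: 1!*5!*0!/7! = 120/5040
(j±m)!: 4!*2!*0!*1!*3!*2! = 576
prefactor² = (2J+1)*Δ*N² = 576/7
  k=0: +1/(0!*1!*2!*0!*3!*0!) = 1/12
Σ = 1/12  ⇒  CG² = 576/7*1/12² = 4/7
CG = +√(4/7) = +0.755929

+0.755929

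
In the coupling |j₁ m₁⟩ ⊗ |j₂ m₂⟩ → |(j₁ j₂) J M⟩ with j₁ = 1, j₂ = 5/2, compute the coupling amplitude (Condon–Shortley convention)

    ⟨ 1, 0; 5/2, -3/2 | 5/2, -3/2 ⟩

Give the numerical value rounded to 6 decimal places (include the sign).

j₁+j₂−J=1  J+j₁−j₂=1  J−j₁+j₂=4  j₁+j₂+J+1=7
(j₁±m₁, j₂±m₂, J±M) = (1,1,1,4,1,4)
P² = 576/35
sum k=0..1:
  [0] +1/6 = 1/6
  [1] −1/24 = -1/24
S = 1/8
C² = P²·S² = 9/35 ; C = +0.507093

+0.507093  (= +√(9/35))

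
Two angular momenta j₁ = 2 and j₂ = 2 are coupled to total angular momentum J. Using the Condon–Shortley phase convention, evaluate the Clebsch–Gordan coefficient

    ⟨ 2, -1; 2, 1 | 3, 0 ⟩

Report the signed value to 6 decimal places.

√[7·1!3!3!/8! · 1!3!3!1!3!3!] = √(81/10)
  +(−1)^0/∏(0,1,3,3,0,0)! = 1/36  (running 1/36)
  +(−1)^1/∏(1,0,2,2,1,1)! = -1/4  (running -2/9)
⟨..|..⟩ = √(81/10)·(-2/9) = -0.632456

−√(2/5) = -0.632456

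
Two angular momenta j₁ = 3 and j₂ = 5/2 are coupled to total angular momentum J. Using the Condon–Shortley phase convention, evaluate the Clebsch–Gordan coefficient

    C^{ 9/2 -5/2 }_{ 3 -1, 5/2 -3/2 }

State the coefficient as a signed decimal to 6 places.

+√(10/99) = +0.317821

triangle: 1!·5!·4!/11! = 2880/39916800
(j±m)!: 2!·4!·1!·4!·2!·7! = 11612160
prefactor² = (2J+1)·Δ·N² = 92160/11
  k=0: +1/(0!·1!·4!·1!·1!·3!) = 1/144
  k=1: −1/(1!·0!·3!·0!·2!·4!) = -1/288
Σ = 1/288  ⇒  CG² = 92160/11·1/288² = 10/99
CG = +√(10/99) = +0.317821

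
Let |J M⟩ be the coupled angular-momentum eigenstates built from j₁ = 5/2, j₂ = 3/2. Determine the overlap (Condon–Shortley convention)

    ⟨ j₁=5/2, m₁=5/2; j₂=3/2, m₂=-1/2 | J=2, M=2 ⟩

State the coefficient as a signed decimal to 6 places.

+0.690066  (= +√(10/21))

triangle: 2!·3!·1!/7! = 12/5040
(j±m)!: 5!·0!·1!·2!·4!·0! = 5760
prefactor² = (2J+1)·Δ·N² = 480/7
  k=0: +1/(0!·2!·0!·1!·3!·0!) = 1/12
Σ = 1/12  ⇒  CG² = 480/7·1/12² = 10/21
CG = +√(10/21) = +0.690066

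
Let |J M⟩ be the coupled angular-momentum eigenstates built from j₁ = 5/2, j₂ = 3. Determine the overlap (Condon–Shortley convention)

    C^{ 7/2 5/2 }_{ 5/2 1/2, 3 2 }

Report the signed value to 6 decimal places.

j₁+j₂−J=2  J+j₁−j₂=3  J−j₁+j₂=4  j₁+j₂+J+1=10
(j₁±m₁, j₂±m₂, J±M) = (3,2,5,1,6,1)
P² = 4608/7
sum k=1..2:
  [1] −1/48 = -1/48
  [2] +1/72 = 1/72
S = -1/144
C² = P²·S² = 2/63 ; C = -0.178174

-0.178174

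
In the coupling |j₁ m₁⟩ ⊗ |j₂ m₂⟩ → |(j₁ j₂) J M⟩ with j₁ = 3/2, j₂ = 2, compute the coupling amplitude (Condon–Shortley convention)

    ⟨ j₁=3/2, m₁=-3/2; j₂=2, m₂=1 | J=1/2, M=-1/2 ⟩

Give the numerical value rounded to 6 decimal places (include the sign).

-0.316228

√[2·3!0!1!/5! · 0!3!3!1!0!1!] = √(18/5)
  +(−1)^3/∏(3,0,0,0,0,1)! = -1/6  (running -1/6)
⟨..|..⟩ = √(18/5)·(-1/6) = -0.316228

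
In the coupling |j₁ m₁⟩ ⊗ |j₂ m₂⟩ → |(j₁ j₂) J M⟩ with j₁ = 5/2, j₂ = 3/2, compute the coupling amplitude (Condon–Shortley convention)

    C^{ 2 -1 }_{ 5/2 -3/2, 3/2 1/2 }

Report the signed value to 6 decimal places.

+0.154303  (= +√(1/42))

√[5·2!3!1!/7! · 1!4!2!1!1!3!] = √(24/7)
  +(−1)^1/∏(1,1,3,1,0,0)! = -1/6  (running -1/6)
  +(−1)^2/∏(2,0,2,0,1,1)! = 1/4  (running 1/12)
⟨..|..⟩ = √(24/7)·(1/12) = +0.154303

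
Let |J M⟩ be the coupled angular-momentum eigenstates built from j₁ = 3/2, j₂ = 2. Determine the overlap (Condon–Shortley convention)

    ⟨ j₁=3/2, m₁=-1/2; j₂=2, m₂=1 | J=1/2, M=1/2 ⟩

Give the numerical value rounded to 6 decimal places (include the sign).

+√(3/10) ≈ +0.547723

triangle: 3!*0!*1!/5! = 6/120
(j±m)!: 1!*2!*3!*1!*1!*0! = 12
prefactor² = (2J+1)*Δ*N² = 6/5
  k=2: +1/(2!*1!*0!*1!*0!*0!) = 1/2
Σ = 1/2  ⇒  CG² = 6/5*1/2² = 3/10
CG = +√(3/10) = +0.547723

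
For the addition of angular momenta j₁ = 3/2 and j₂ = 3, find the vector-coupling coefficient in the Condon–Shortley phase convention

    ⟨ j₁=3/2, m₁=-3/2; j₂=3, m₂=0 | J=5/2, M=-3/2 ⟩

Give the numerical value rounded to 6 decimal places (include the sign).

+0.507093  (= +√(9/35))

j₁+j₂−J=2  J+j₁−j₂=1  J−j₁+j₂=4  j₁+j₂+J+1=8
(j₁±m₁, j₂±m₂, J±M) = (0,3,3,3,1,4)
P² = 1296/35
sum k=2..2:
  [2] +1/12 = 1/12
S = 1/12
C² = P²·S² = 9/35 ; C = +0.507093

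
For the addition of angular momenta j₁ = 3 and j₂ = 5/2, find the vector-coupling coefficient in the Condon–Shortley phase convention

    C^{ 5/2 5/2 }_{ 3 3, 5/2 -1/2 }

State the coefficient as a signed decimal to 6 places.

triangle: 3!×3!×2!/9! = 72/362880
(j±m)!: 6!×0!×2!×3!×5!×0! = 1036800
prefactor² = (2J+1)×Δ×N² = 8640/7
  k=0: +1/(0!×3!×0!×2!×3!×0!) = 1/72
Σ = 1/72  ⇒  CG² = 8640/7×1/72² = 5/21
CG = +√(5/21) = +0.487950

+0.487950  (= +√(5/21))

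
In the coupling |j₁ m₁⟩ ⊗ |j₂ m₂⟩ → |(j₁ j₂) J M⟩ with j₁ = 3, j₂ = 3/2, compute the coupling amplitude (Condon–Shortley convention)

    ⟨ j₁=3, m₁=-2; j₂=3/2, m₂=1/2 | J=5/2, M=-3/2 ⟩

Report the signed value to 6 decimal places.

triangle: 2!×4!×1!/8! = 48/40320
(j±m)!: 1!×5!×2!×1!×1!×4! = 5760
prefactor² = (2J+1)×Δ×N² = 288/7
  k=1: −1/(1!×1!×4!×1!×0!×0!) = -1/24
  k=2: +1/(2!×0!×3!×0!×1!×1!) = 1/12
Σ = 1/24  ⇒  CG² = 288/7×1/24² = 1/14
CG = +√(1/14) = +0.267261

+0.267261  (= +√(1/14))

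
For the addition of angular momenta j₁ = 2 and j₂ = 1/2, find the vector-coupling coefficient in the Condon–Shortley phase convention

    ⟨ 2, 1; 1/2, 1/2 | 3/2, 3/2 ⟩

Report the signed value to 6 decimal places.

√[4·1!3!0!/5! · 3!1!1!0!3!0!] = √(36/5)
  +(−1)^1/∏(1,0,0,0,3,0)! = -1/6  (running -1/6)
⟨..|..⟩ = √(36/5)·(-1/6) = -0.447214

−√(1/5) = -0.447214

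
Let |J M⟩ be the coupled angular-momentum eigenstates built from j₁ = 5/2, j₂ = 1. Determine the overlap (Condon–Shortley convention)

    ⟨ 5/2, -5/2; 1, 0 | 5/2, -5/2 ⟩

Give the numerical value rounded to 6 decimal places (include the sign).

√[6·1!4!1!/7! · 0!5!1!1!0!5!] = √(2880/7)
  +(−1)^1/∏(1,0,4,0,0,1)! = -1/24  (running -1/24)
⟨..|..⟩ = √(2880/7)·(-1/24) = -0.845154

-0.845154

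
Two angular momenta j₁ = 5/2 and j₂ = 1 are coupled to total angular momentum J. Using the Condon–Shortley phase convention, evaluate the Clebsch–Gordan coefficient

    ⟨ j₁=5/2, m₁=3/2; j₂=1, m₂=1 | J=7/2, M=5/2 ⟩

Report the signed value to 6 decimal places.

+√(5/7) = +0.845154

√[8·0!5!2!/8! · 4!1!2!0!6!1!] = √(11520/7)
  +(−1)^0/∏(0,0,1,2,4,0)! = 1/48  (running 1/48)
⟨..|..⟩ = √(11520/7)·(1/48) = +0.845154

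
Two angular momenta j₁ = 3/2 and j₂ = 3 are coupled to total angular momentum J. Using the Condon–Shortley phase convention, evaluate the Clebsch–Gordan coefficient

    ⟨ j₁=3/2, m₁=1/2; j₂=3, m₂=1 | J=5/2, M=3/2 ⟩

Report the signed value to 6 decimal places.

-0.591608  (= −√(7/20))

j₁+j₂−J=2  J+j₁−j₂=1  J−j₁+j₂=4  j₁+j₂+J+1=8
(j₁±m₁, j₂±m₂, J±M) = (2,1,4,2,4,1)
P² = 576/35
sum k=0..1:
  [0] +1/48 = 1/48
  [1] −1/6 = -1/6
S = -7/48
C² = P²·S² = 7/20 ; C = -0.591608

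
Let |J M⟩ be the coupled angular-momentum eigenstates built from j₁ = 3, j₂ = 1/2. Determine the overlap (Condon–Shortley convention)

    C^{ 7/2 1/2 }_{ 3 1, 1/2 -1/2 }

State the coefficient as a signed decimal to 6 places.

triangle: 0!×6!×1!/8! = 720/40320
(j±m)!: 4!×2!×0!×1!×4!×3! = 6912
prefactor² = (2J+1)×Δ×N² = 6912/7
  k=0: +1/(0!×0!×2!×0!×4!×1!) = 1/48
Σ = 1/48  ⇒  CG² = 6912/7×1/48² = 3/7
CG = +√(3/7) = +0.654654

+0.654654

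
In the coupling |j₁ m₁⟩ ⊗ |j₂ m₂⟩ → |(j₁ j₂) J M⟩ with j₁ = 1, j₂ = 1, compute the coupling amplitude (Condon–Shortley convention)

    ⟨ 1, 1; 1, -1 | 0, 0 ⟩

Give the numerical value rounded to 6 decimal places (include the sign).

+√(1/3) = +0.577350

triangle: 2!*0!*0!/3! = 2/6
(j±m)!: 2!*0!*0!*2!*0!*0! = 4
prefactor² = (2J+1)*Δ*N² = 4/3
  k=0: +1/(0!*2!*0!*0!*0!*0!) = 1/2
Σ = 1/2  ⇒  CG² = 4/3*1/2² = 1/3
CG = +√(1/3) = +0.577350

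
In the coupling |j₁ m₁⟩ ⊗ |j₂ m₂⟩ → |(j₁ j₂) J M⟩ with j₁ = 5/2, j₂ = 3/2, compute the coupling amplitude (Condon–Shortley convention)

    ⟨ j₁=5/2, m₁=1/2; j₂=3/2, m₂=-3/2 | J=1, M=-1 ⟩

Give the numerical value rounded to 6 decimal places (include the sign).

+√(1/20) = +0.223607

triangle: 3!·2!·0!/6! = 12/720
(j±m)!: 3!·2!·0!·3!·0!·2! = 144
prefactor² = (2J+1)·Δ·N² = 36/5
  k=0: +1/(0!·3!·2!·0!·0!·0!) = 1/12
Σ = 1/12  ⇒  CG² = 36/5·1/12² = 1/20
CG = +√(1/20) = +0.223607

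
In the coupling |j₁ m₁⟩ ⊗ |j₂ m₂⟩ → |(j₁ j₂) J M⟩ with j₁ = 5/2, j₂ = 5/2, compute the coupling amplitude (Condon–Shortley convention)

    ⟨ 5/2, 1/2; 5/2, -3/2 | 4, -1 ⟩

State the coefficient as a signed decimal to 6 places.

+0.597614

triangle: 1!×4!×4!/10! = 576/3628800
(j±m)!: 3!×2!×1!×4!×3!×5! = 207360
prefactor² = (2J+1)×Δ×N² = 10368/35
  k=0: +1/(0!×1!×2!×1!×2!×3!) = 1/24
  k=1: −1/(1!×0!×1!×0!×3!×4!) = -1/144
Σ = 5/144  ⇒  CG² = 10368/35×5/144² = 5/14
CG = +√(5/14) = +0.597614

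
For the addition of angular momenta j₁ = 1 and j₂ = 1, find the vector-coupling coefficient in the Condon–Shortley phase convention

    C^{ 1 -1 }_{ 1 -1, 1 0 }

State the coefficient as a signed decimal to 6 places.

triangle: 1!*1!*1!/4! = 1/24
(j±m)!: 0!*2!*1!*1!*0!*2! = 4
prefactor² = (2J+1)*Δ*N² = 1/2
  k=1: −1/(1!*0!*1!*0!*0!*1!) = -1
Σ = -1  ⇒  CG² = 1/2*(-1)² = 1/2
CG = −√(1/2) = -0.707107

-0.707107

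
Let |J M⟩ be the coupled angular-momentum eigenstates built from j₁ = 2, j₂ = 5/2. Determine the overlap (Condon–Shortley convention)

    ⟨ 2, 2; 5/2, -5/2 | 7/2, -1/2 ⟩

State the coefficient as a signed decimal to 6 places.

j₁+j₂−J=1  J+j₁−j₂=3  J−j₁+j₂=4  j₁+j₂+J+1=9
(j₁±m₁, j₂±m₂, J±M) = (4,0,0,5,3,4)
P² = 9216/7
sum k=0..0:
  [0] +1/144 = 1/144
S = 1/144
C² = P²·S² = 4/63 ; C = +0.251976

+√(4/63) ≈ +0.251976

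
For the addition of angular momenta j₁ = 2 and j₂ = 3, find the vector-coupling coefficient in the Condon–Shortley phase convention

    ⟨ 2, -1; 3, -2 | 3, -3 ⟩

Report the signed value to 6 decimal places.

−√(5/12) = -0.645497

√[7·2!2!4!/9! · 1!3!1!5!0!6!] = √(960)
  +(−1)^1/∏(1,1,2,0,0,4)! = -1/48  (running -1/48)
⟨..|..⟩ = √(960)·(-1/48) = -0.645497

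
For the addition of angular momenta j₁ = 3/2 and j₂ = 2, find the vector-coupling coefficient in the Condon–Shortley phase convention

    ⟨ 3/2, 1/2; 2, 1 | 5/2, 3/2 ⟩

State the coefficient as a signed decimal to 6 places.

−√(1/35) = -0.169031

√[6·1!2!3!/7! · 2!1!3!1!4!1!] = √(144/35)
  +(−1)^0/∏(0,1,1,3,1,0)! = 1/6  (running 1/6)
  +(−1)^1/∏(1,0,0,2,2,1)! = -1/4  (running -1/12)
⟨..|..⟩ = √(144/35)·(-1/12) = -0.169031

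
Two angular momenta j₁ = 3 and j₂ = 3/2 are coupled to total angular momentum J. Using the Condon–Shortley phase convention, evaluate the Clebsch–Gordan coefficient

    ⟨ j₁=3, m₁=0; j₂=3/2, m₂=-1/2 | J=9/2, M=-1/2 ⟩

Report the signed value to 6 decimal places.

j₁+j₂−J=0  J+j₁−j₂=6  J−j₁+j₂=3  j₁+j₂+J+1=10
(j₁±m₁, j₂±m₂, J±M) = (3,3,1,2,4,5)
P² = 17280/7
sum k=0..0:
  [0] +1/72 = 1/72
S = 1/72
C² = P²·S² = 10/21 ; C = +0.690066

+√(10/21) = +0.690066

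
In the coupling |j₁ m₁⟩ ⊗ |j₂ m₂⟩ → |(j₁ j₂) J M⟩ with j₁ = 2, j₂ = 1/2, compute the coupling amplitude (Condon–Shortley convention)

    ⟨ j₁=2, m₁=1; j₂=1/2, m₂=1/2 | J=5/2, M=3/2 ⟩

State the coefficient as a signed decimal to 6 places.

triangle: 0!*4!*1!/6! = 24/720
(j±m)!: 3!*1!*1!*0!*4!*1! = 144
prefactor² = (2J+1)*Δ*N² = 144/5
  k=0: +1/(0!*0!*1!*1!*3!*0!) = 1/6
Σ = 1/6  ⇒  CG² = 144/5*1/6² = 4/5
CG = +√(4/5) = +0.894427

+0.894427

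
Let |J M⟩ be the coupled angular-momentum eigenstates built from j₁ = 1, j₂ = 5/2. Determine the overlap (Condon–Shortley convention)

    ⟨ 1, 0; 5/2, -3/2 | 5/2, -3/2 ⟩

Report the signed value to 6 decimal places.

+√(9/35) = +0.507093

j₁+j₂−J=1  J+j₁−j₂=1  J−j₁+j₂=4  j₁+j₂+J+1=7
(j₁±m₁, j₂±m₂, J±M) = (1,1,1,4,1,4)
P² = 576/35
sum k=0..1:
  [0] +1/6 = 1/6
  [1] −1/24 = -1/24
S = 1/8
C² = P²·S² = 9/35 ; C = +0.507093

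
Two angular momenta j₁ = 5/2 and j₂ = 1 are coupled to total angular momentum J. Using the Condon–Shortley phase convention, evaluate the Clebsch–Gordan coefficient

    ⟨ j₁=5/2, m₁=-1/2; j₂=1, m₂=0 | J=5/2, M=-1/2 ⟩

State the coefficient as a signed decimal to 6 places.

triangle: 1!*4!*1!/7! = 24/5040
(j±m)!: 2!*3!*1!*1!*2!*3! = 144
prefactor² = (2J+1)*Δ*N² = 144/35
  k=0: +1/(0!*1!*3!*1!*1!*0!) = 1/6
  k=1: −1/(1!*0!*2!*0!*2!*1!) = -1/4
Σ = -1/12  ⇒  CG² = 144/35*(-1/12)² = 1/35
CG = −√(1/35) = -0.169031

−√(1/35) ≈ -0.169031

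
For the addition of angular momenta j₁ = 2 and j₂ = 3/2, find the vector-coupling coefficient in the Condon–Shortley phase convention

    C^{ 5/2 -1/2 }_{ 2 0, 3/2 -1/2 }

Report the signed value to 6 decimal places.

√[6·1!3!2!/7! · 2!2!1!2!2!3!] = √(48/35)
  +(−1)^0/∏(0,1,2,1,1,1)! = 1/2  (running 1/2)
  +(−1)^1/∏(1,0,1,0,2,2)! = -1/4  (running 1/4)
⟨..|..⟩ = √(48/35)·(1/4) = +0.292770

+√(3/35) = +0.292770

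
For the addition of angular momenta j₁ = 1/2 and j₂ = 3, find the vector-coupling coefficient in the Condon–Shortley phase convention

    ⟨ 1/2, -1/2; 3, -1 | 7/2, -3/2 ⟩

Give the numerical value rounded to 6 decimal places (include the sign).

+0.845154

j₁+j₂−J=0  J+j₁−j₂=1  J−j₁+j₂=6  j₁+j₂+J+1=8
(j₁±m₁, j₂±m₂, J±M) = (0,1,2,4,2,5)
P² = 11520/7
sum k=0..0:
  [0] +1/48 = 1/48
S = 1/48
C² = P²·S² = 5/7 ; C = +0.845154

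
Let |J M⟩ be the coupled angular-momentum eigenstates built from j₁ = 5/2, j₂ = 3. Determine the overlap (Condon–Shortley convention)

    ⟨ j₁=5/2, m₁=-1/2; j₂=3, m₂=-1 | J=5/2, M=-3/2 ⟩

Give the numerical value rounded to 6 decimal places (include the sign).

-0.169031

j₁+j₂−J=3  J+j₁−j₂=2  J−j₁+j₂=3  j₁+j₂+J+1=9
(j₁±m₁, j₂±m₂, J±M) = (2,3,2,4,1,4)
P² = 576/35
sum k=1..2:
  [1] −1/8 = -1/8
  [2] +1/12 = 1/12
S = -1/24
C² = P²·S² = 1/35 ; C = -0.169031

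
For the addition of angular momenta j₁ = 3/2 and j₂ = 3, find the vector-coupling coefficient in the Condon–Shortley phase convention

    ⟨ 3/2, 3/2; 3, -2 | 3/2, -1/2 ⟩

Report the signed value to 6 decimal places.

+√(2/7) ≈ +0.534522

√[4·3!0!3!/7! · 3!0!1!5!1!2!] = √(288/7)
  +(−1)^0/∏(0,3,0,1,0,2)! = 1/12  (running 1/12)
⟨..|..⟩ = √(288/7)·(1/12) = +0.534522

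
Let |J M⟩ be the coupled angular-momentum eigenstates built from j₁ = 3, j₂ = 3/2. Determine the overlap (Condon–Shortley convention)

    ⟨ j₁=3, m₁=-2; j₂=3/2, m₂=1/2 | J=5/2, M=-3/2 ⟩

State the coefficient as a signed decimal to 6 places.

j₁+j₂−J=2  J+j₁−j₂=4  J−j₁+j₂=1  j₁+j₂+J+1=8
(j₁±m₁, j₂±m₂, J±M) = (1,5,2,1,1,4)
P² = 288/7
sum k=1..2:
  [1] −1/24 = -1/24
  [2] +1/12 = 1/12
S = 1/24
C² = P²·S² = 1/14 ; C = +0.267261

+√(1/14) = +0.267261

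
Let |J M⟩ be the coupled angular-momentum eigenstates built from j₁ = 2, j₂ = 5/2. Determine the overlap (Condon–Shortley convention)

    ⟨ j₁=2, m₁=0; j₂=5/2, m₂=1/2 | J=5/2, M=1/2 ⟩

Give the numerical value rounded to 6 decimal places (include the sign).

−√(8/35) ≈ -0.478091

√[6·2!2!3!/8! · 2!2!3!2!3!2!] = √(72/35)
  +(−1)^0/∏(0,2,2,3,0,0)! = 1/24  (running 1/24)
  +(−1)^1/∏(1,1,1,2,1,1)! = -1/2  (running -11/24)
  +(−1)^2/∏(2,0,0,1,2,2)! = 1/8  (running -1/3)
⟨..|..⟩ = √(72/35)·(-1/3) = -0.478091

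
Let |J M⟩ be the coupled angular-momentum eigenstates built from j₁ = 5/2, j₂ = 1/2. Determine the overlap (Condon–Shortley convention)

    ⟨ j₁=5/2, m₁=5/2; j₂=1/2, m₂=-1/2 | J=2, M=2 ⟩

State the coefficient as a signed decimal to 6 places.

j₁+j₂−J=1  J+j₁−j₂=4  J−j₁+j₂=0  j₁+j₂+J+1=6
(j₁±m₁, j₂±m₂, J±M) = (5,0,0,1,4,0)
P² = 480
sum k=0..0:
  [0] +1/24 = 1/24
S = 1/24
C² = P²·S² = 5/6 ; C = +0.912871

+0.912871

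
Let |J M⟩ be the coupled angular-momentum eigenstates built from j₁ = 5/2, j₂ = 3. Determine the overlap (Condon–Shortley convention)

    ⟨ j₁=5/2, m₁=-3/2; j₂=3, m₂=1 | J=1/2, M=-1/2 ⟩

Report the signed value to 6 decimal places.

triangle: 5!*0!*1!/7! = 120/5040
(j±m)!: 1!*4!*4!*2!*0!*1! = 1152
prefactor² = (2J+1)*Δ*N² = 384/7
  k=4: +1/(4!*1!*0!*0!*0!*1!) = 1/24
Σ = 1/24  ⇒  CG² = 384/7*1/24² = 2/21
CG = +√(2/21) = +0.308607

+√(2/21) ≈ +0.308607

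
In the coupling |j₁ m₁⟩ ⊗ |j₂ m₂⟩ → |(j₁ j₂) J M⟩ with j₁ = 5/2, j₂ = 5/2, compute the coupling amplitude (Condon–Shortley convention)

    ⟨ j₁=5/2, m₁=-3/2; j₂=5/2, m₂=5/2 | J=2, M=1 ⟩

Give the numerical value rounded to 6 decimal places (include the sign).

-0.597614

√[5·3!2!2!/8! · 1!4!5!0!3!1!] = √(360/7)
  +(−1)^3/∏(3,0,1,2,1,0)! = -1/12  (running -1/12)
⟨..|..⟩ = √(360/7)·(-1/12) = -0.597614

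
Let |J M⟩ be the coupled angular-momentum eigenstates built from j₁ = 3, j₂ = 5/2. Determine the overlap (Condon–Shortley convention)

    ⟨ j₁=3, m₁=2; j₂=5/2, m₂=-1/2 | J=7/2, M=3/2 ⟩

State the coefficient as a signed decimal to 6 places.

+√(2/21) = +0.308607

triangle: 2!·4!·3!/10! = 288/3628800
(j±m)!: 5!·1!·2!·3!·5!·2! = 345600
prefactor² = (2J+1)·Δ·N² = 1536/7
  k=0: +1/(0!·2!·1!·2!·3!·1!) = 1/24
  k=1: −1/(1!·1!·0!·1!·4!·2!) = -1/48
Σ = 1/48  ⇒  CG² = 1536/7·1/48² = 2/21
CG = +√(2/21) = +0.308607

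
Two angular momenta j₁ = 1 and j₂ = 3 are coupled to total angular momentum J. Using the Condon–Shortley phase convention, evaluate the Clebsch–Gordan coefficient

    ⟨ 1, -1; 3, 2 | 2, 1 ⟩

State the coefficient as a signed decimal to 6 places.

+√(10/21) = +0.690066

j₁+j₂−J=2  J+j₁−j₂=0  J−j₁+j₂=4  j₁+j₂+J+1=7
(j₁±m₁, j₂±m₂, J±M) = (0,2,5,1,3,1)
P² = 480/7
sum k=2..2:
  [2] +1/12 = 1/12
S = 1/12
C² = P²·S² = 10/21 ; C = +0.690066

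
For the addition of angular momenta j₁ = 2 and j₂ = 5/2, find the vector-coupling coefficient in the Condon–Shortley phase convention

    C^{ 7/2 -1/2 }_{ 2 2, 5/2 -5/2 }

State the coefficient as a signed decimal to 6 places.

+√(4/63) = +0.251976

j₁+j₂−J=1  J+j₁−j₂=3  J−j₁+j₂=4  j₁+j₂+J+1=9
(j₁±m₁, j₂±m₂, J±M) = (4,0,0,5,3,4)
P² = 9216/7
sum k=0..0:
  [0] +1/144 = 1/144
S = 1/144
C² = P²·S² = 4/63 ; C = +0.251976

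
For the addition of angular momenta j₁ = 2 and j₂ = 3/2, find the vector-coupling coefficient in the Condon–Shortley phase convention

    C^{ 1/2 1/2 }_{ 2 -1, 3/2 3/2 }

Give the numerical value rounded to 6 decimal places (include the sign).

−√(1/10) ≈ -0.316228

triangle: 3!·1!·0!/5! = 6/120
(j±m)!: 1!·3!·3!·0!·1!·0! = 36
prefactor² = (2J+1)·Δ·N² = 18/5
  k=3: −1/(3!·0!·0!·0!·1!·0!) = -1/6
Σ = -1/6  ⇒  CG² = 18/5·(-1/6)² = 1/10
CG = −√(1/10) = -0.316228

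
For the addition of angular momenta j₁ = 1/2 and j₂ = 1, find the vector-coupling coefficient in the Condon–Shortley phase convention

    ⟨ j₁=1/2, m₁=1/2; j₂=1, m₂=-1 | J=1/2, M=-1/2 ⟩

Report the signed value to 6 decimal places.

j₁+j₂−J=1  J+j₁−j₂=0  J−j₁+j₂=1  j₁+j₂+J+1=3
(j₁±m₁, j₂±m₂, J±M) = (1,0,0,2,0,1)
P² = 2/3
sum k=0..0:
  [0] +1/1 = 1
S = 1
C² = P²·S² = 2/3 ; C = +0.816497

+√(2/3) = +0.816497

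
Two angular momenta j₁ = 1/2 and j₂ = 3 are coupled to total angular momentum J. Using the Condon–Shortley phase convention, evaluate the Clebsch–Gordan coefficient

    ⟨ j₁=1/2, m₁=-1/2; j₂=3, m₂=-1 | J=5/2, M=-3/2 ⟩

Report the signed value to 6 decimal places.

-0.534522

j₁+j₂−J=1  J+j₁−j₂=0  J−j₁+j₂=5  j₁+j₂+J+1=7
(j₁±m₁, j₂±m₂, J±M) = (0,1,2,4,1,4)
P² = 1152/7
sum k=1..1:
  [1] −1/24 = -1/24
S = -1/24
C² = P²·S² = 2/7 ; C = -0.534522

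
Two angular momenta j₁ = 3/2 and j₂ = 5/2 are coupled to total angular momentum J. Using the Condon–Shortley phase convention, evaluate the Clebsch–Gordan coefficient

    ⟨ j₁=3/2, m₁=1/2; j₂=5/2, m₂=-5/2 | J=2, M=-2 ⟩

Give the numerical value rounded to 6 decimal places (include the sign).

triangle: 2!×1!×3!/7! = 12/5040
(j±m)!: 2!×1!×0!×5!×0!×4! = 5760
prefactor² = (2J+1)×Δ×N² = 480/7
  k=0: +1/(0!×2!×1!×0!×0!×3!) = 1/12
Σ = 1/12  ⇒  CG² = 480/7×1/12² = 10/21
CG = +√(10/21) = +0.690066

+0.690066  (= +√(10/21))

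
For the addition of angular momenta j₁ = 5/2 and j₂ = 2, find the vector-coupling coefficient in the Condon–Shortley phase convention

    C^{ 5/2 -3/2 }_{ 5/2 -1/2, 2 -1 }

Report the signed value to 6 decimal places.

triangle: 2!*3!*2!/8! = 24/40320
(j±m)!: 2!*3!*1!*3!*1!*4! = 1728
prefactor² = (2J+1)*Δ*N² = 216/35
  k=0: +1/(0!*2!*3!*1!*0!*1!) = 1/12
  k=1: −1/(1!*1!*2!*0!*1!*2!) = -1/4
Σ = -1/6  ⇒  CG² = 216/35*(-1/6)² = 6/35
CG = −√(6/35) = -0.414039

−√(6/35) = -0.414039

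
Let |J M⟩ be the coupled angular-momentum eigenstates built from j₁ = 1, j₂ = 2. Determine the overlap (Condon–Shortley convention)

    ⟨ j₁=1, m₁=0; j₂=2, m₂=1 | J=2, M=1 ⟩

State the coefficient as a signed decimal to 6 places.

-0.408248

j₁+j₂−J=1  J+j₁−j₂=1  J−j₁+j₂=3  j₁+j₂+J+1=6
(j₁±m₁, j₂±m₂, J±M) = (1,1,3,1,3,1)
P² = 3/2
sum k=0..1:
  [0] +1/6 = 1/6
  [1] −1/2 = -1/2
S = -1/3
C² = P²·S² = 1/6 ; C = -0.408248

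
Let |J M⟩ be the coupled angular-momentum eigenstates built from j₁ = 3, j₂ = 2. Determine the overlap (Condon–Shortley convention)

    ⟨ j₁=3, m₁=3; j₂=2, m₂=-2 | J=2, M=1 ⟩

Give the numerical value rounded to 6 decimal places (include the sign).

triangle: 3!·3!·1!/8! = 36/40320
(j±m)!: 6!·0!·0!·4!·3!·1! = 103680
prefactor² = (2J+1)·Δ·N² = 3240/7
  k=0: +1/(0!·3!·0!·0!·3!·1!) = 1/36
Σ = 1/36  ⇒  CG² = 3240/7·1/36² = 5/14
CG = +√(5/14) = +0.597614

+0.597614  (= +√(5/14))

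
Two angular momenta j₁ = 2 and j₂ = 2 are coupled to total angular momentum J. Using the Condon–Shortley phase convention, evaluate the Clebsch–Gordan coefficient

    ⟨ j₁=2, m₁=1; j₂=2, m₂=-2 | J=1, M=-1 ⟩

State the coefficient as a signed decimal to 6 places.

√[3·3!1!1!/6! · 3!1!0!4!0!2!] = √(36/5)
  +(−1)^0/∏(0,3,1,0,0,1)! = 1/6  (running 1/6)
⟨..|..⟩ = √(36/5)·(1/6) = +0.447214

+0.447214  (= +√(1/5))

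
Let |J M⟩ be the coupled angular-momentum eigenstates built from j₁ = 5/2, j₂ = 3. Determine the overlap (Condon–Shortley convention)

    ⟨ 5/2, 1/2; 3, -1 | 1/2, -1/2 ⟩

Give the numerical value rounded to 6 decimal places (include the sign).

triangle: 5!×0!×1!/7! = 120/5040
(j±m)!: 3!×2!×2!×4!×0!×1! = 576
prefactor² = (2J+1)×Δ×N² = 192/7
  k=2: +1/(2!×3!×0!×0!×0!×1!) = 1/12
Σ = 1/12  ⇒  CG² = 192/7×1/12² = 4/21
CG = +√(4/21) = +0.436436

+0.436436  (= +√(4/21))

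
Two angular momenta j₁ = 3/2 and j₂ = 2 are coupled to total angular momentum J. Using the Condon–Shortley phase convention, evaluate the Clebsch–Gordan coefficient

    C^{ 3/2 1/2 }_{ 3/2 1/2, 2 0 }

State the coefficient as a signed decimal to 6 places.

j₁+j₂−J=2  J+j₁−j₂=1  J−j₁+j₂=2  j₁+j₂+J+1=6
(j₁±m₁, j₂±m₂, J±M) = (2,1,2,2,2,1)
P² = 16/45
sum k=0..1:
  [0] +1/4 = 1/4
  [1] −1/1 = -1
S = -3/4
C² = P²·S² = 1/5 ; C = -0.447214

−√(1/5) ≈ -0.447214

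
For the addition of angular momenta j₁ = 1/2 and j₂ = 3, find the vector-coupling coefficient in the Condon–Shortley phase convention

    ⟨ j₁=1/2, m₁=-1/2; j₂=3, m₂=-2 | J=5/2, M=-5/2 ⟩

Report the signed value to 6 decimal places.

-0.377964  (= −√(1/7))

triangle: 1!*0!*5!/7! = 120/5040
(j±m)!: 0!*1!*1!*5!*0!*5! = 14400
prefactor² = (2J+1)*Δ*N² = 14400/7
  k=1: −1/(1!*0!*0!*0!*0!*5!) = -1/120
Σ = -1/120  ⇒  CG² = 14400/7*(-1/120)² = 1/7
CG = −√(1/7) = -0.377964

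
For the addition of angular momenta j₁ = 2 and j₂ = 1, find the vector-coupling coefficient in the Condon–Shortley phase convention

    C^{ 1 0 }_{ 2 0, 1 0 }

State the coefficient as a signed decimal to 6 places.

−√(2/5) = -0.632456

j₁+j₂−J=2  J+j₁−j₂=2  J−j₁+j₂=0  j₁+j₂+J+1=5
(j₁±m₁, j₂±m₂, J±M) = (2,2,1,1,1,1)
P² = 2/5
sum k=1..1:
  [1] −1/1 = -1
S = -1
C² = P²·S² = 2/5 ; C = -0.632456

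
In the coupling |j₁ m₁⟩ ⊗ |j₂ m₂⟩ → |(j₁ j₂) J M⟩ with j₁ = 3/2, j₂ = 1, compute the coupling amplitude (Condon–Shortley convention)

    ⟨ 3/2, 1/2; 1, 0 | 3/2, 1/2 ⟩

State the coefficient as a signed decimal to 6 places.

j₁+j₂−J=1  J+j₁−j₂=2  J−j₁+j₂=1  j₁+j₂+J+1=5
(j₁±m₁, j₂±m₂, J±M) = (2,1,1,1,2,1)
P² = 4/15
sum k=0..1:
  [0] +1/1 = 1
  [1] −1/2 = -1/2
S = 1/2
C² = P²·S² = 1/15 ; C = +0.258199

+0.258199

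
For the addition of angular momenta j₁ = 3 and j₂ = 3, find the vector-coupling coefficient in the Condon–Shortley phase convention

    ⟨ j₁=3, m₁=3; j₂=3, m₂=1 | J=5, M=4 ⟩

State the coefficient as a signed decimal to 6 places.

√[11·1!5!5!/12! · 6!0!4!2!9!1!] = √(4147200)
  +(−1)^0/∏(0,1,0,4,5,1)! = 1/2880  (running 1/2880)
⟨..|..⟩ = √(4147200)·(1/2880) = +0.707107

+√(1/2) ≈ +0.707107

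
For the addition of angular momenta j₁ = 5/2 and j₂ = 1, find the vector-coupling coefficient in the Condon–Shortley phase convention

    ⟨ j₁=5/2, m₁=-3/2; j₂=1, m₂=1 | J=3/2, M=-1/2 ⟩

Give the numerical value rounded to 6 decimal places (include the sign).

+0.632456

j₁+j₂−J=2  J+j₁−j₂=3  J−j₁+j₂=0  j₁+j₂+J+1=6
(j₁±m₁, j₂±m₂, J±M) = (1,4,2,0,1,2)
P² = 32/5
sum k=2..2:
  [2] +1/4 = 1/4
S = 1/4
C² = P²·S² = 2/5 ; C = +0.632456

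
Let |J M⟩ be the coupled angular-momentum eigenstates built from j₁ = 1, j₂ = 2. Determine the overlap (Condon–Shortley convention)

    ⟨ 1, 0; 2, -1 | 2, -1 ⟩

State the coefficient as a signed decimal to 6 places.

+0.408248  (= +√(1/6))

triangle: 1!×1!×3!/6! = 6/720
(j±m)!: 1!×1!×1!×3!×1!×3! = 36
prefactor² = (2J+1)×Δ×N² = 3/2
  k=0: +1/(0!×1!×1!×1!×0!×2!) = 1/2
  k=1: −1/(1!×0!×0!×0!×1!×3!) = -1/6
Σ = 1/3  ⇒  CG² = 3/2×1/3² = 1/6
CG = +√(1/6) = +0.408248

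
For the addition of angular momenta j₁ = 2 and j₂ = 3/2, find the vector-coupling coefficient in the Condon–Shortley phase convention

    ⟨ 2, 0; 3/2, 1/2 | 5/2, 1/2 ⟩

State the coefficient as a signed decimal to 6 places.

triangle: 1!*3!*2!/7! = 12/5040
(j±m)!: 2!*2!*2!*1!*3!*2! = 96
prefactor² = (2J+1)*Δ*N² = 48/35
  k=0: +1/(0!*1!*2!*2!*1!*0!) = 1/4
  k=1: −1/(1!*0!*1!*1!*2!*1!) = -1/2
Σ = -1/4  ⇒  CG² = 48/35*(-1/4)² = 3/35
CG = −√(3/35) = -0.292770

−√(3/35) = -0.292770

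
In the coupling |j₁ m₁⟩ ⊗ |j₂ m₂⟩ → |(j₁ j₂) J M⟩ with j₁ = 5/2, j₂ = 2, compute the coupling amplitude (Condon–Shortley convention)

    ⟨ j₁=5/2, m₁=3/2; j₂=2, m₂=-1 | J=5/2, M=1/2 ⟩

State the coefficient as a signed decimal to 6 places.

triangle: 2!·3!·2!/8! = 24/40320
(j±m)!: 4!·1!·1!·3!·3!·2! = 1728
prefactor² = (2J+1)·Δ·N² = 216/35
  k=0: +1/(0!·2!·1!·1!·2!·1!) = 1/4
  k=1: −1/(1!·1!·0!·0!·3!·2!) = -1/12
Σ = 1/6  ⇒  CG² = 216/35·1/6² = 6/35
CG = +√(6/35) = +0.414039

+0.414039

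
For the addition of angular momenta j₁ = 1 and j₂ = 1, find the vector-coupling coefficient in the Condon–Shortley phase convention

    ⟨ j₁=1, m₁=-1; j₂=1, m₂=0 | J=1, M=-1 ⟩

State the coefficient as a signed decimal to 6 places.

−√(1/2) = -0.707107

triangle: 1!·1!·1!/4! = 1/24
(j±m)!: 0!·2!·1!·1!·0!·2! = 4
prefactor² = (2J+1)·Δ·N² = 1/2
  k=1: −1/(1!·0!·1!·0!·0!·1!) = -1
Σ = -1  ⇒  CG² = 1/2·(-1)² = 1/2
CG = −√(1/2) = -0.707107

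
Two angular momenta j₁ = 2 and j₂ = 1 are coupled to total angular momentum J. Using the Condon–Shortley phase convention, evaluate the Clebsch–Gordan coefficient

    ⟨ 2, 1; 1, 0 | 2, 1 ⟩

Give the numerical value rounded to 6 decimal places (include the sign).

+0.408248

j₁+j₂−J=1  J+j₁−j₂=3  J−j₁+j₂=1  j₁+j₂+J+1=6
(j₁±m₁, j₂±m₂, J±M) = (3,1,1,1,3,1)
P² = 3/2
sum k=0..1:
  [0] +1/2 = 1/2
  [1] −1/6 = -1/6
S = 1/3
C² = P²·S² = 1/6 ; C = +0.408248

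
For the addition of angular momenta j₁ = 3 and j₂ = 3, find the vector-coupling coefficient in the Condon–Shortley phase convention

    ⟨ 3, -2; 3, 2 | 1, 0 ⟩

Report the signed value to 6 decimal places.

+0.377964

√[3·5!1!1!/8! · 1!5!5!1!1!1!] = √(900/7)
  +(−1)^4/∏(4,1,1,1,0,0)! = 1/24  (running 1/24)
  +(−1)^5/∏(5,0,0,0,1,1)! = -1/120  (running 1/30)
⟨..|..⟩ = √(900/7)·(1/30) = +0.377964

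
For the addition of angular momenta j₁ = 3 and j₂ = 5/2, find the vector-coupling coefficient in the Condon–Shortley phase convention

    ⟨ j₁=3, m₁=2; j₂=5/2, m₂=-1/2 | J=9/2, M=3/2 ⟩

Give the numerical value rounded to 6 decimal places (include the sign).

+√(169/462) ≈ +0.604815

j₁+j₂−J=1  J+j₁−j₂=5  J−j₁+j₂=4  j₁+j₂+J+1=11
(j₁±m₁, j₂±m₂, J±M) = (5,1,2,3,6,3)
P² = 345600/77
sum k=0..1:
  [0] +1/96 = 1/96
  [1] −1/720 = -1/720
S = 13/1440
C² = P²·S² = 169/462 ; C = +0.604815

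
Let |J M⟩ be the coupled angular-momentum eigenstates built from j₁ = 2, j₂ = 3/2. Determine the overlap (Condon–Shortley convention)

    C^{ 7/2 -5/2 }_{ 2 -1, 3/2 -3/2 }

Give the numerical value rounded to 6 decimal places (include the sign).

+0.755929  (= +√(4/7))

triangle: 0!*4!*3!/8! = 144/40320
(j±m)!: 1!*3!*0!*3!*1!*6! = 25920
prefactor² = (2J+1)*Δ*N² = 5184/7
  k=0: +1/(0!*0!*3!*0!*1!*3!) = 1/36
Σ = 1/36  ⇒  CG² = 5184/7*1/36² = 4/7
CG = +√(4/7) = +0.755929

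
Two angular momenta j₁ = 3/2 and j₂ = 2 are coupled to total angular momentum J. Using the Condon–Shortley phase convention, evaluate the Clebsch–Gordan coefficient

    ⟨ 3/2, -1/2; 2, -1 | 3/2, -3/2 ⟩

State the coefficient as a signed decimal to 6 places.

triangle: 2!*1!*2!/6! = 4/720
(j±m)!: 1!*2!*1!*3!*0!*3! = 72
prefactor² = (2J+1)*Δ*N² = 8/5
  k=1: −1/(1!*1!*1!*0!*0!*2!) = -1/2
Σ = -1/2  ⇒  CG² = 8/5*(-1/2)² = 2/5
CG = −√(2/5) = -0.632456

-0.632456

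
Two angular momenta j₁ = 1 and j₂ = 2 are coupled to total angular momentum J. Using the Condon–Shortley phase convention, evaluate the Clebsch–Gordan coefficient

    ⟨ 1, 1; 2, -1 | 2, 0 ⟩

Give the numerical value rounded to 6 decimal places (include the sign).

j₁+j₂−J=1  J+j₁−j₂=1  J−j₁+j₂=3  j₁+j₂+J+1=6
(j₁±m₁, j₂±m₂, J±M) = (2,0,1,3,2,2)
P² = 2
sum k=0..0:
  [0] +1/2 = 1/2
S = 1/2
C² = P²·S² = 1/2 ; C = +0.707107

+0.707107  (= +√(1/2))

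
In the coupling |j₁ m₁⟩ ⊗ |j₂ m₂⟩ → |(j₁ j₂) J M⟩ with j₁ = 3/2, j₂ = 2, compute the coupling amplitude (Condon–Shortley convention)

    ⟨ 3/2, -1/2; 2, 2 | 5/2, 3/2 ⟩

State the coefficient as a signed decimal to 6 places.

-0.676123

j₁+j₂−J=1  J+j₁−j₂=2  J−j₁+j₂=3  j₁+j₂+J+1=7
(j₁±m₁, j₂±m₂, J±M) = (1,2,4,0,4,1)
P² = 576/35
sum k=1..1:
  [1] −1/6 = -1/6
S = -1/6
C² = P²·S² = 16/35 ; C = -0.676123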